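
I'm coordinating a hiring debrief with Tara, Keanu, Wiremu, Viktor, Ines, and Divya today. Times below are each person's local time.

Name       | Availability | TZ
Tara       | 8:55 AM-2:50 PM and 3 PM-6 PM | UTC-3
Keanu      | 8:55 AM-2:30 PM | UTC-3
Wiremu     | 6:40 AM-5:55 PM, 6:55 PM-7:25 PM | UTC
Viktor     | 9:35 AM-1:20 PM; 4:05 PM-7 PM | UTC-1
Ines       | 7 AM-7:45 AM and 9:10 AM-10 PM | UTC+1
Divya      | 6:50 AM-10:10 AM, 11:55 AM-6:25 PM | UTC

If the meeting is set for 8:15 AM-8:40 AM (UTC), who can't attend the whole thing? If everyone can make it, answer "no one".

Keanu, Tara, Viktor

Tara in UTC: 11:55-17:50, 18:00-21:00 (add 3h to convert from UTC-3).
Keanu in UTC: 11:55-17:30 (add 3h to convert from UTC-3).
Wiremu in UTC: 06:40-17:55, 18:55-19:25.
Viktor in UTC: 10:35-14:20, 17:05-20:00 (add 1h to convert from UTC-1).
Ines in UTC: 06:00-06:45, 08:10-21:00 (subtract 1h to convert from UTC+1).
Divya in UTC: 06:50-10:10, 11:55-18:25.
Tara: not fully free for 08:15-08:40. Keanu: not fully free for 08:15-08:40. Wiremu: free for 08:15-08:40. Viktor: not fully free for 08:15-08:40. Ines: free for 08:15-08:40. Divya: free for 08:15-08:40.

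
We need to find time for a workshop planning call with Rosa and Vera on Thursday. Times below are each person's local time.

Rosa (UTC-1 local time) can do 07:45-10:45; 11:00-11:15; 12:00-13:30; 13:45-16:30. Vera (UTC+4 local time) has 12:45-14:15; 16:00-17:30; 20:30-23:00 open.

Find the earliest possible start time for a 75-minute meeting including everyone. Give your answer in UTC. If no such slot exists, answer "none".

Rosa in UTC: 08:45-11:45, 12:00-12:15, 13:00-14:30, 14:45-17:30 (add 1h to convert from UTC-1).
Vera in UTC: 08:45-10:15, 12:00-13:30, 16:30-19:00 (subtract 4h to convert from UTC+4).
Rosa ∩ Vera: 08:45-10:15, 12:00-12:15, 13:00-13:30, 16:30-17:30.
The first common window of at least 75 minutes is 08:45-10:15, so the earliest start is 08:45.

08:45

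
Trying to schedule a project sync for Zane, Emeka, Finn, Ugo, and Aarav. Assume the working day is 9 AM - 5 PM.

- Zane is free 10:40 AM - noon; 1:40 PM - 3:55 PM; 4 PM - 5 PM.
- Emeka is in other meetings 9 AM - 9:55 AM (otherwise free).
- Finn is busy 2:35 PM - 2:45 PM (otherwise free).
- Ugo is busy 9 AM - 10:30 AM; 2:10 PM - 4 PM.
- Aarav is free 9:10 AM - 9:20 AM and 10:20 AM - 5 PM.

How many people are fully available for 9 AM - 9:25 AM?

1

Zane free: 10:40-12:00, 13:40-15:55, 16:00-17:00.
Emeka free: 09:55-17:00 (invert busy blocks within the working day).
Finn free: 09:00-14:35, 14:45-17:00 (invert busy blocks within the working day).
Ugo free: 10:30-14:10, 16:00-17:00 (invert busy blocks within the working day).
Aarav free: 09:10-09:20, 10:20-17:00.
Finn can make the full 09:00-09:25 slot — that's 1.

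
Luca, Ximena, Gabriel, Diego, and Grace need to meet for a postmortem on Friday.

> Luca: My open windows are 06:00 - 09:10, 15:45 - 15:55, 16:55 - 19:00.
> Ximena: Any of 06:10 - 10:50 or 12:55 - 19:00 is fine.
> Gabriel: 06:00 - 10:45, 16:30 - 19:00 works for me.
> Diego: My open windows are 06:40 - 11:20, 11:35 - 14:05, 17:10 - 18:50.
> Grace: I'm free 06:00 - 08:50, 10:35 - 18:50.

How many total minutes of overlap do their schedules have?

230

Luca ∩ Ximena: 06:10-09:10, 15:45-15:55, 16:55-19:00.
Luca ∩ Ximena ∩ Gabriel: 06:10-09:10, 16:55-19:00.
Luca ∩ Ximena ∩ Gabriel ∩ Diego: 06:40-09:10, 17:10-18:50.
Luca ∩ Ximena ∩ Gabriel ∩ Diego ∩ Grace: 06:40-08:50, 17:10-18:50.
Those are the intersection windows.
Summing the common windows: 130 + 100 = 230 minutes.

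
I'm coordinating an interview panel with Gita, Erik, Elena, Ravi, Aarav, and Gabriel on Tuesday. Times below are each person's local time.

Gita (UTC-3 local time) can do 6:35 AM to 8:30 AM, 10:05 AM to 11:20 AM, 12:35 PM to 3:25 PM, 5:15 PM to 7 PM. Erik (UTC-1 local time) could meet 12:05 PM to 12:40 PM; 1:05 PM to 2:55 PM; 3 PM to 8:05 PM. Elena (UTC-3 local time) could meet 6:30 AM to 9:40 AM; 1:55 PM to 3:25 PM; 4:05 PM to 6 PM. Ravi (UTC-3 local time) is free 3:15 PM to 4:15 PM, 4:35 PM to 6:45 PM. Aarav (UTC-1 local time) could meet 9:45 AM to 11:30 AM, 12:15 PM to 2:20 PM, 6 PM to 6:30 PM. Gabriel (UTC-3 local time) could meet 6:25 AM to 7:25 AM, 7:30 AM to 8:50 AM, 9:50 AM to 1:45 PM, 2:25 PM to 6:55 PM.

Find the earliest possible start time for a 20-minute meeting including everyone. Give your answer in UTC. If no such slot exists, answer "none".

none

Gita in UTC: 09:35-11:30, 13:05-14:20, 15:35-18:25, 20:15-22:00 (add 3h to convert from UTC-3).
Erik in UTC: 13:05-13:40, 14:05-15:55, 16:00-21:05 (add 1h to convert from UTC-1).
Elena in UTC: 09:30-12:40, 16:55-18:25, 19:05-21:00 (add 3h to convert from UTC-3).
Ravi in UTC: 18:15-19:15, 19:35-21:45 (add 3h to convert from UTC-3).
Aarav in UTC: 10:45-12:30, 13:15-15:20, 19:00-19:30 (add 1h to convert from UTC-1).
Gabriel in UTC: 09:25-10:25, 10:30-11:50, 12:50-16:45, 17:25-21:55 (add 3h to convert from UTC-3).
Gita ∩ Erik: 13:05-13:40, 14:05-14:20, 15:35-15:55, 16:00-18:25, 20:15-21:05.
Gita ∩ Erik ∩ Elena: 16:55-18:25, 20:15-21:00.
Gita ∩ Erik ∩ Elena ∩ Ravi: 18:15-18:25, 20:15-21:00.
Gita ∩ Erik ∩ Elena ∩ Ravi ∩ Aarav: ∅.
Gita ∩ Erik ∩ Elena ∩ Ravi ∩ Aarav ∩ Gabriel: ∅.
There is no time when everyone is free.
No common window is at least 20 minutes long.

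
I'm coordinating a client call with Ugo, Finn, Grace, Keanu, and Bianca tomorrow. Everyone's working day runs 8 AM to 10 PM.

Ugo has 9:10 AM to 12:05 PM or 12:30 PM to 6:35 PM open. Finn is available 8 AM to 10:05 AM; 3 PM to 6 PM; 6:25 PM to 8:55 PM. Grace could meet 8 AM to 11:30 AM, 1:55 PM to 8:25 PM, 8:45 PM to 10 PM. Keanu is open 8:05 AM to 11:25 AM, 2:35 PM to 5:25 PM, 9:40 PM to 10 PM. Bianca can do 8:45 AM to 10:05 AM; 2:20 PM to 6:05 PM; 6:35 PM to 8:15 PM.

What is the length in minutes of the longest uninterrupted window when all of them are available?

Ugo ∩ Finn: 09:10-10:05, 15:00-18:00, 18:25-18:35.
Ugo ∩ Finn ∩ Grace: 09:10-10:05, 15:00-18:00, 18:25-18:35.
Ugo ∩ Finn ∩ Grace ∩ Keanu: 09:10-10:05, 15:00-17:25.
Ugo ∩ Finn ∩ Grace ∩ Keanu ∩ Bianca: 09:10-10:05, 15:00-17:25.
The longest is 15:00-17:25 at 145 minutes.

145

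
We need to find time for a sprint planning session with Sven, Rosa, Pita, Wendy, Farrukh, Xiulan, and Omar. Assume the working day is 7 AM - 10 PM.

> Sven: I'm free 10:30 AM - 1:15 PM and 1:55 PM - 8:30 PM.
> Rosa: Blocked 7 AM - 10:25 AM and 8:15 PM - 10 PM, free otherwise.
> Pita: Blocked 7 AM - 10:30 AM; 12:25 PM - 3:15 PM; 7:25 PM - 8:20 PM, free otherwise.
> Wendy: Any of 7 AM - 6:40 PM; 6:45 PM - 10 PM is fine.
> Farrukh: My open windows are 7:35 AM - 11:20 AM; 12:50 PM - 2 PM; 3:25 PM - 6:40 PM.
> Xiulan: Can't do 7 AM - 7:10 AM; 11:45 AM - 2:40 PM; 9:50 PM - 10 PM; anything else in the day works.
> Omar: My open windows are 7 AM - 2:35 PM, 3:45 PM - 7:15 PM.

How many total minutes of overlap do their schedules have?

Sven free: 10:30-13:15, 13:55-20:30.
Rosa free: 10:25-20:15 (invert busy blocks within the working day).
Pita free: 10:30-12:25, 15:15-19:25, 20:20-22:00 (invert busy blocks within the working day).
Wendy free: 07:00-18:40, 18:45-22:00.
Farrukh free: 07:35-11:20, 12:50-14:00, 15:25-18:40.
Xiulan free: 07:10-11:45, 14:40-21:50 (invert busy blocks within the working day).
Omar free: 07:00-14:35, 15:45-19:15.
Sven ∩ Rosa: 10:30-13:15, 13:55-20:15.
Sven ∩ Rosa ∩ Pita: 10:30-12:25, 15:15-19:25.
Sven ∩ Rosa ∩ Pita ∩ Wendy: 10:30-12:25, 15:15-18:40, 18:45-19:25.
Sven ∩ Rosa ∩ Pita ∩ Wendy ∩ Farrukh: 10:30-11:20, 15:25-18:40.
Sven ∩ Rosa ∩ Pita ∩ Wendy ∩ Farrukh ∩ Xiulan: 10:30-11:20, 15:25-18:40.
Sven ∩ Rosa ∩ Pita ∩ Wendy ∩ Farrukh ∩ Xiulan ∩ Omar: 10:30-11:20, 15:45-18:40.
Those are the intersection windows.
Summing the common windows: 50 + 175 = 225 minutes.

225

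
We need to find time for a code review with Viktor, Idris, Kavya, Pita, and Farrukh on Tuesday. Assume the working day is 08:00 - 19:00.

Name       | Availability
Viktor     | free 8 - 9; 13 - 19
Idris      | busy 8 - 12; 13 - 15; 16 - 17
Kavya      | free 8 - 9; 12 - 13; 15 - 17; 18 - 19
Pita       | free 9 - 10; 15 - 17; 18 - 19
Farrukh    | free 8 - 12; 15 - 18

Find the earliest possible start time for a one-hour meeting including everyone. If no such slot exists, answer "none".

Viktor free: 08:00-09:00, 13:00-19:00.
Idris free: 12:00-13:00, 15:00-16:00, 17:00-19:00 (invert busy blocks within the working day).
Kavya free: 08:00-09:00, 12:00-13:00, 15:00-17:00, 18:00-19:00.
Pita free: 09:00-10:00, 15:00-17:00, 18:00-19:00.
Farrukh free: 08:00-12:00, 15:00-18:00.
Viktor ∩ Idris: 15:00-16:00, 17:00-19:00.
Viktor ∩ Idris ∩ Kavya: 15:00-16:00, 18:00-19:00.
Viktor ∩ Idris ∩ Kavya ∩ Pita: 15:00-16:00, 18:00-19:00.
Viktor ∩ Idris ∩ Kavya ∩ Pita ∩ Farrukh: 15:00-16:00.
The first common window of at least 60 minutes is 15:00-16:00, so the earliest start is 15:00.

15:00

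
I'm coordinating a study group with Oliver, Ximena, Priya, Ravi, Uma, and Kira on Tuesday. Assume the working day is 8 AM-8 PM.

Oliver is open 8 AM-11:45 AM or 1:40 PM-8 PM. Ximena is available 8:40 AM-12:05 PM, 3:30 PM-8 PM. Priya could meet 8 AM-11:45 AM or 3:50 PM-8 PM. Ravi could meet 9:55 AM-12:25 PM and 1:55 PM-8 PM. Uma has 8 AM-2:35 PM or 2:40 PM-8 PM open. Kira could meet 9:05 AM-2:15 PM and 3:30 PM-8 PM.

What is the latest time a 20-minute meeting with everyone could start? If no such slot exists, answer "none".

Oliver ∩ Ximena: 08:40-11:45, 15:30-20:00.
Oliver ∩ Ximena ∩ Priya: 08:40-11:45, 15:50-20:00.
Oliver ∩ Ximena ∩ Priya ∩ Ravi: 09:55-11:45, 15:50-20:00.
Oliver ∩ Ximena ∩ Priya ∩ Ravi ∩ Uma: 09:55-11:45, 15:50-20:00.
Oliver ∩ Ximena ∩ Priya ∩ Ravi ∩ Uma ∩ Kira: 09:55-11:45, 15:50-20:00.
The last common window of at least 20 minutes is 15:50-20:00; a 20-minute meeting can start as late as 19:40 and still end by 20:00.

19:40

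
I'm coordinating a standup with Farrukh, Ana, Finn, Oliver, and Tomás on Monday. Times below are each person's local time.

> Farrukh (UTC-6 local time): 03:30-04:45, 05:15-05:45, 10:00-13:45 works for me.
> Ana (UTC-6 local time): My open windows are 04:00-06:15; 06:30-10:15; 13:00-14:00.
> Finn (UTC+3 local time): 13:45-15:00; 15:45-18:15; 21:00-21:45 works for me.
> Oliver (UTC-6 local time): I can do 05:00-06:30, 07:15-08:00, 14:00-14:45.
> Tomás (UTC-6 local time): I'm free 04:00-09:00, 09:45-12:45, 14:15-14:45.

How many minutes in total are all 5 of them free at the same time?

Farrukh in UTC: 09:30-10:45, 11:15-11:45, 16:00-19:45 (add 6h to convert from UTC-6).
Ana in UTC: 10:00-12:15, 12:30-16:15, 19:00-20:00 (add 6h to convert from UTC-6).
Finn in UTC: 10:45-12:00, 12:45-15:15, 18:00-18:45 (subtract 3h to convert from UTC+3).
Oliver in UTC: 11:00-12:30, 13:15-14:00, 20:00-20:45 (add 6h to convert from UTC-6).
Tomás in UTC: 10:00-15:00, 15:45-18:45, 20:15-20:45 (add 6h to convert from UTC-6).
Farrukh ∩ Ana: 10:00-10:45, 11:15-11:45, 16:00-16:15, 19:00-19:45.
Farrukh ∩ Ana ∩ Finn: 11:15-11:45.
Farrukh ∩ Ana ∩ Finn ∩ Oliver: 11:15-11:45.
Farrukh ∩ Ana ∩ Finn ∩ Oliver ∩ Tomás: 11:15-11:45.
That's a single block of 30 minutes.

30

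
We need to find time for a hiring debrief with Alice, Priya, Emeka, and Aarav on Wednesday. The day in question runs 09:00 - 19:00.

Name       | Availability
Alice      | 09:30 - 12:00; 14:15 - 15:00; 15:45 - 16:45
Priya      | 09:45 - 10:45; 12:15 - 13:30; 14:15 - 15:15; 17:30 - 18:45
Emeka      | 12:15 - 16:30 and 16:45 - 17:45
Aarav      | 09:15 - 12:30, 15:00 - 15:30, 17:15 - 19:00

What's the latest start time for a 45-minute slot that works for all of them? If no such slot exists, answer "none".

none

Alice ∩ Priya: 09:45-10:45, 14:15-15:00.
Alice ∩ Priya ∩ Emeka: 14:15-15:00.
Alice ∩ Priya ∩ Emeka ∩ Aarav: ∅.
There is no time when everyone is free.
No common window is at least 45 minutes long.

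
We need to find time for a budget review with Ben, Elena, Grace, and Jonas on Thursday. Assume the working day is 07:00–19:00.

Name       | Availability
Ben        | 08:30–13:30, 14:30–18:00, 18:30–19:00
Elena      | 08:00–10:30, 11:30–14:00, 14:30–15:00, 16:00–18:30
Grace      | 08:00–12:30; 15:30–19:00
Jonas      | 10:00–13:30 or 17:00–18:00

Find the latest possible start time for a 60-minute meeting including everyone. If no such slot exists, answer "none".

17:00

Ben ∩ Elena: 08:30-10:30, 11:30-13:30, 14:30-15:00, 16:00-18:00.
Ben ∩ Elena ∩ Grace: 08:30-10:30, 11:30-12:30, 16:00-18:00.
Ben ∩ Elena ∩ Grace ∩ Jonas: 10:00-10:30, 11:30-12:30, 17:00-18:00.
So the common availability across everyone is 10:00-10:30, 11:30-12:30, 17:00-18:00.
The last common window of at least 60 minutes is 17:00-18:00; a 60-minute meeting can start as late as 17:00 and still end by 18:00.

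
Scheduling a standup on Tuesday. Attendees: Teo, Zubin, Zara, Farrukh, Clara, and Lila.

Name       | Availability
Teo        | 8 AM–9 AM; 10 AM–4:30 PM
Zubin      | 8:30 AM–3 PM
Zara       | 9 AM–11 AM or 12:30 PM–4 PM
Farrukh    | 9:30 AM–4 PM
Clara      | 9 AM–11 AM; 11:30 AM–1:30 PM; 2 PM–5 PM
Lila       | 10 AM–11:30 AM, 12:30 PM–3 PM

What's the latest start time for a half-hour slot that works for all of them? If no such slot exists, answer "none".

14:30

Teo ∩ Zubin: 08:30-09:00, 10:00-15:00.
Teo ∩ Zubin ∩ Zara: 10:00-11:00, 12:30-15:00.
Teo ∩ Zubin ∩ Zara ∩ Farrukh: 10:00-11:00, 12:30-15:00.
Teo ∩ Zubin ∩ Zara ∩ Farrukh ∩ Clara: 10:00-11:00, 12:30-13:30, 14:00-15:00.
Teo ∩ Zubin ∩ Zara ∩ Farrukh ∩ Clara ∩ Lila: 10:00-11:00, 12:30-13:30, 14:00-15:00.
Those are the intersection windows.
The last common window of at least 30 minutes is 14:00-15:00; a 30-minute meeting can start as late as 14:30 and still end by 15:00.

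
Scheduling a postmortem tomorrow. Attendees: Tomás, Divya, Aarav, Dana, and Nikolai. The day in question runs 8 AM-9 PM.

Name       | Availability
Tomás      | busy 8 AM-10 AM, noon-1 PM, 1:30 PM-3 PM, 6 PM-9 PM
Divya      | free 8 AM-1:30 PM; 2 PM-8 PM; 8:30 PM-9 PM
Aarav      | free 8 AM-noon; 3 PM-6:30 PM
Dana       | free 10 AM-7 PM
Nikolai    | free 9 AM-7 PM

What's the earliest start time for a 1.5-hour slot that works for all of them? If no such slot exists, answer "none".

10:00

Tomás free: 10:00-12:00, 13:00-13:30, 15:00-18:00 (invert busy blocks within the working day).
Divya free: 08:00-13:30, 14:00-20:00, 20:30-21:00.
Aarav free: 08:00-12:00, 15:00-18:30.
Dana free: 10:00-19:00.
Nikolai free: 09:00-19:00.
Tomás ∩ Divya: 10:00-12:00, 13:00-13:30, 15:00-18:00.
Tomás ∩ Divya ∩ Aarav: 10:00-12:00, 15:00-18:00.
Tomás ∩ Divya ∩ Aarav ∩ Dana: 10:00-12:00, 15:00-18:00.
Tomás ∩ Divya ∩ Aarav ∩ Dana ∩ Nikolai: 10:00-12:00, 15:00-18:00.
The first common window of at least 90 minutes is 10:00-12:00, so the earliest start is 10:00.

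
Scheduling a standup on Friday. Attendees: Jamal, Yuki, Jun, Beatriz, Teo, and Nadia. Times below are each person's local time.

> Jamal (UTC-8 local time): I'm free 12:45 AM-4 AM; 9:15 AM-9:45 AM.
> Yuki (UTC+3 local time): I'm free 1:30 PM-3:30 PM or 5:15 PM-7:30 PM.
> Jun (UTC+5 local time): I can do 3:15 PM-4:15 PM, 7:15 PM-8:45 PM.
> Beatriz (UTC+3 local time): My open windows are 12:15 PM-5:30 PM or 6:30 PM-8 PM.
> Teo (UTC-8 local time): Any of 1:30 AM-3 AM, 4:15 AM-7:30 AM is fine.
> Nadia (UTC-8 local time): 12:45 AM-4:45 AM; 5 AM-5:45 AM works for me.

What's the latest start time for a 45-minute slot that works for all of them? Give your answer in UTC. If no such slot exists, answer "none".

Jamal in UTC: 08:45-12:00, 17:15-17:45 (add 8h to convert from UTC-8).
Yuki in UTC: 10:30-12:30, 14:15-16:30 (subtract 3h to convert from UTC+3).
Jun in UTC: 10:15-11:15, 14:15-15:45 (subtract 5h to convert from UTC+5).
Beatriz in UTC: 09:15-14:30, 15:30-17:00 (subtract 3h to convert from UTC+3).
Teo in UTC: 09:30-11:00, 12:15-15:30 (add 8h to convert from UTC-8).
Nadia in UTC: 08:45-12:45, 13:00-13:45 (add 8h to convert from UTC-8).
Jamal ∩ Yuki: 10:30-12:00.
Jamal ∩ Yuki ∩ Jun: 10:30-11:15.
Jamal ∩ Yuki ∩ Jun ∩ Beatriz: 10:30-11:15.
Jamal ∩ Yuki ∩ Jun ∩ Beatriz ∩ Teo: 10:30-11:00.
Jamal ∩ Yuki ∩ Jun ∩ Beatriz ∩ Teo ∩ Nadia: 10:30-11:00.
No common window is at least 45 minutes long.

none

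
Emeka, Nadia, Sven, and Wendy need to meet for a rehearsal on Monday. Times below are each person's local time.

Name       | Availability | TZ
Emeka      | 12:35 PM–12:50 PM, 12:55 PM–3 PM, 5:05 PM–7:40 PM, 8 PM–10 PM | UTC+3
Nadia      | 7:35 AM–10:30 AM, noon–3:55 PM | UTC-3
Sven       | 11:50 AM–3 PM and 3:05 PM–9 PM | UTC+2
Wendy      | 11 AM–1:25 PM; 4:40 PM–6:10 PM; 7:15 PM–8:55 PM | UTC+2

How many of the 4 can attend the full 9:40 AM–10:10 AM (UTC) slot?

1

Emeka in UTC: 09:35-09:50, 09:55-12:00, 14:05-16:40, 17:00-19:00 (subtract 3h to convert from UTC+3).
Nadia in UTC: 10:35-13:30, 15:00-18:55 (add 3h to convert from UTC-3).
Sven in UTC: 09:50-13:00, 13:05-19:00 (subtract 2h to convert from UTC+2).
Wendy in UTC: 09:00-11:25, 14:40-16:10, 17:15-18:55 (subtract 2h to convert from UTC+2).
Wendy can make the full 09:40-10:10 slot — that's 1.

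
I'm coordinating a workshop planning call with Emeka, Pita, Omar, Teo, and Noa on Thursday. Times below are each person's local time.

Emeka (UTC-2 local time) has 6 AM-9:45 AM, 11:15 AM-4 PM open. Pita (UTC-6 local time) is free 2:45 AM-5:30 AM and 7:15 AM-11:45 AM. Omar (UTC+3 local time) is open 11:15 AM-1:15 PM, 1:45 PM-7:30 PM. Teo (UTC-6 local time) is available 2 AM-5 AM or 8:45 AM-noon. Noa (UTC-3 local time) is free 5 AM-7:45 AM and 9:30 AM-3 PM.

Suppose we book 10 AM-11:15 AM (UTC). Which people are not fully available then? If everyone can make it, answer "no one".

Emeka in UTC: 08:00-11:45, 13:15-18:00 (add 2h to convert from UTC-2).
Pita in UTC: 08:45-11:30, 13:15-17:45 (add 6h to convert from UTC-6).
Omar in UTC: 08:15-10:15, 10:45-16:30 (subtract 3h to convert from UTC+3).
Teo in UTC: 08:00-11:00, 14:45-18:00 (add 6h to convert from UTC-6).
Noa in UTC: 08:00-10:45, 12:30-18:00 (add 3h to convert from UTC-3).
Emeka: free for 10:00-11:15. Pita: free for 10:00-11:15. Omar: not fully free for 10:00-11:15. Teo: not fully free for 10:00-11:15. Noa: not fully free for 10:00-11:15.

Noa, Omar, Teo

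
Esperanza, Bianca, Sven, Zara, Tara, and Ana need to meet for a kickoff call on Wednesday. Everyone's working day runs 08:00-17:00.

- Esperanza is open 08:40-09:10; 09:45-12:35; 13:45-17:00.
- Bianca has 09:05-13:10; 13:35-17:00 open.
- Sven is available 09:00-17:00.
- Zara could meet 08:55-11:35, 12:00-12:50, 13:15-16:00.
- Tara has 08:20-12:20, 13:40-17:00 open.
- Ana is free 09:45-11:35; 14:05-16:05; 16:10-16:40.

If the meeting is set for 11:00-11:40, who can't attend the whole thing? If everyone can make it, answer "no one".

Ana, Zara

Esperanza: free for 11:00-11:40. Bianca: free for 11:00-11:40. Sven: free for 11:00-11:40. Zara: not fully free for 11:00-11:40. Tara: free for 11:00-11:40. Ana: not fully free for 11:00-11:40.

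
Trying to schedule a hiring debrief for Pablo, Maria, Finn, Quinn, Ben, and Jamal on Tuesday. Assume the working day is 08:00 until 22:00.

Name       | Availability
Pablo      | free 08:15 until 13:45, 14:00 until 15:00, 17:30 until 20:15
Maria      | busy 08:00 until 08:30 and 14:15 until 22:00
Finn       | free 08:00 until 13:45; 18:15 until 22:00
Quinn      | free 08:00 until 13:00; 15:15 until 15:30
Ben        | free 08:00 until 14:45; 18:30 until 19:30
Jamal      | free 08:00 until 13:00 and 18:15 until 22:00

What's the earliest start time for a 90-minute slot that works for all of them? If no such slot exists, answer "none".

08:30

Pablo free: 08:15-13:45, 14:00-15:00, 17:30-20:15.
Maria free: 08:30-14:15 (invert busy blocks within the working day).
Finn free: 08:00-13:45, 18:15-22:00.
Quinn free: 08:00-13:00, 15:15-15:30.
Ben free: 08:00-14:45, 18:30-19:30.
Jamal free: 08:00-13:00, 18:15-22:00.
Pablo ∩ Maria: 08:30-13:45, 14:00-14:15.
Pablo ∩ Maria ∩ Finn: 08:30-13:45.
Pablo ∩ Maria ∩ Finn ∩ Quinn: 08:30-13:00.
Pablo ∩ Maria ∩ Finn ∩ Quinn ∩ Ben: 08:30-13:00.
Pablo ∩ Maria ∩ Finn ∩ Quinn ∩ Ben ∩ Jamal: 08:30-13:00.
The first common window of at least 90 minutes is 08:30-13:00, so the earliest start is 08:30.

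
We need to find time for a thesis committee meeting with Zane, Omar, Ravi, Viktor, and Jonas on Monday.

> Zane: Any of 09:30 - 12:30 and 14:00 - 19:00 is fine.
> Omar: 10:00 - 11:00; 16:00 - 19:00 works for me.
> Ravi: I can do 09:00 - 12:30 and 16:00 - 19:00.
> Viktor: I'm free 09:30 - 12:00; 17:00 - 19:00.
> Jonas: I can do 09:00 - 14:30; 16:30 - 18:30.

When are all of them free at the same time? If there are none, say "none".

Zane ∩ Omar: 10:00-11:00, 16:00-19:00.
Zane ∩ Omar ∩ Ravi: 10:00-11:00, 16:00-19:00.
Zane ∩ Omar ∩ Ravi ∩ Viktor: 10:00-11:00, 17:00-19:00.
Zane ∩ Omar ∩ Ravi ∩ Viktor ∩ Jonas: 10:00-11:00, 17:00-18:30.

10:00-11:00, 17:00-18:30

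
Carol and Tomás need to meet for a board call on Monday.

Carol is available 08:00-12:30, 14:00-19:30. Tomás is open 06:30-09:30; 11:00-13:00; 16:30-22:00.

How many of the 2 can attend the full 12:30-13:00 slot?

Tomás can make the full 12:30-13:00 slot — that's 1.

1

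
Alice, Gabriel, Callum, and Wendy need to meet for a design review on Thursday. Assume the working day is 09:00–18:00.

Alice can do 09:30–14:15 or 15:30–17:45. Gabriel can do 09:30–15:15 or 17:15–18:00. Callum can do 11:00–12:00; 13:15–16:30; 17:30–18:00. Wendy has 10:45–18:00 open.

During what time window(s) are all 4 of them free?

Alice ∩ Gabriel: 09:30-14:15, 17:15-17:45.
Alice ∩ Gabriel ∩ Callum: 11:00-12:00, 13:15-14:15, 17:30-17:45.
Alice ∩ Gabriel ∩ Callum ∩ Wendy: 11:00-12:00, 13:15-14:15, 17:30-17:45.
So the common availability across everyone is 11:00-12:00, 13:15-14:15, 17:30-17:45.

11:00-12:00, 13:15-14:15, 17:30-17:45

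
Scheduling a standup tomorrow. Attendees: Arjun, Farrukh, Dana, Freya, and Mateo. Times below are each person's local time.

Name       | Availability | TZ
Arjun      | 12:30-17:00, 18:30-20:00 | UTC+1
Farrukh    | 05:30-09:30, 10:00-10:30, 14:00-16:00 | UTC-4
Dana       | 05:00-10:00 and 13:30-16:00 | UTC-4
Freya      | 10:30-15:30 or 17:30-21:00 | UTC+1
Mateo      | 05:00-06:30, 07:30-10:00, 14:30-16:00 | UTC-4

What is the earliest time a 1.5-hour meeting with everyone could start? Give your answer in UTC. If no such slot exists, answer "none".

11:30

Arjun in UTC: 11:30-16:00, 17:30-19:00 (subtract 1h to convert from UTC+1).
Farrukh in UTC: 09:30-13:30, 14:00-14:30, 18:00-20:00 (add 4h to convert from UTC-4).
Dana in UTC: 09:00-14:00, 17:30-20:00 (add 4h to convert from UTC-4).
Freya in UTC: 09:30-14:30, 16:30-20:00 (subtract 1h to convert from UTC+1).
Mateo in UTC: 09:00-10:30, 11:30-14:00, 18:30-20:00 (add 4h to convert from UTC-4).
Arjun ∩ Farrukh: 11:30-13:30, 14:00-14:30, 18:00-19:00.
Arjun ∩ Farrukh ∩ Dana: 11:30-13:30, 18:00-19:00.
Arjun ∩ Farrukh ∩ Dana ∩ Freya: 11:30-13:30, 18:00-19:00.
Arjun ∩ Farrukh ∩ Dana ∩ Freya ∩ Mateo: 11:30-13:30, 18:30-19:00.
The first common window of at least 90 minutes is 11:30-13:30, so the earliest start is 11:30.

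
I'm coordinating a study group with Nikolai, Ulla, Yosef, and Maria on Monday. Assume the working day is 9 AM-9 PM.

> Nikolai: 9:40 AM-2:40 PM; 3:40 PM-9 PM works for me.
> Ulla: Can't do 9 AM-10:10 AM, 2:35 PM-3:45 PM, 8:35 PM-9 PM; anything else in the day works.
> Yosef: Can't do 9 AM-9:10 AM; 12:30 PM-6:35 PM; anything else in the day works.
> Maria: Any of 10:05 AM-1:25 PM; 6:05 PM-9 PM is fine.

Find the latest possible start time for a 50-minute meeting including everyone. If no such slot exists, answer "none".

19:45

Nikolai free: 09:40-14:40, 15:40-21:00.
Ulla free: 10:10-14:35, 15:45-20:35 (invert busy blocks within the working day).
Yosef free: 09:10-12:30, 18:35-21:00 (invert busy blocks within the working day).
Maria free: 10:05-13:25, 18:05-21:00.
Nikolai ∩ Ulla: 10:10-14:35, 15:45-20:35.
Nikolai ∩ Ulla ∩ Yosef: 10:10-12:30, 18:35-20:35.
Nikolai ∩ Ulla ∩ Yosef ∩ Maria: 10:10-12:30, 18:35-20:35.
The last common window of at least 50 minutes is 18:35-20:35; a 50-minute meeting can start as late as 19:45 and still end by 20:35.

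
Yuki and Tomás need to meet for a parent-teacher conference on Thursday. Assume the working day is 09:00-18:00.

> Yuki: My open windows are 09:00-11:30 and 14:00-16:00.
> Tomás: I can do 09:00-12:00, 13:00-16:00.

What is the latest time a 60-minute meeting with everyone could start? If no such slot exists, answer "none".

15:00

Yuki ∩ Tomás: 09:00-11:30, 14:00-16:00.
The last common window of at least 60 minutes is 14:00-16:00; a 60-minute meeting can start as late as 15:00 and still end by 16:00.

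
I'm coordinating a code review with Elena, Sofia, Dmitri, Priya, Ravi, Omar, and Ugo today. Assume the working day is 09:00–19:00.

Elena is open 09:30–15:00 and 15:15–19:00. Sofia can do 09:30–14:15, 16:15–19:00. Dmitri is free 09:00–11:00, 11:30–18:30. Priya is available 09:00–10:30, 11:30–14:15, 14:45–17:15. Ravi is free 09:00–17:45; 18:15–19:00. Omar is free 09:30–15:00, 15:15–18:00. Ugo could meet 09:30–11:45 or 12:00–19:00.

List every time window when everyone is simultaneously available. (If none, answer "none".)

Elena ∩ Sofia: 09:30-14:15, 16:15-19:00.
Elena ∩ Sofia ∩ Dmitri: 09:30-11:00, 11:30-14:15, 16:15-18:30.
Elena ∩ Sofia ∩ Dmitri ∩ Priya: 09:30-10:30, 11:30-14:15, 16:15-17:15.
Elena ∩ Sofia ∩ Dmitri ∩ Priya ∩ Ravi: 09:30-10:30, 11:30-14:15, 16:15-17:15.
Elena ∩ Sofia ∩ Dmitri ∩ Priya ∩ Ravi ∩ Omar: 09:30-10:30, 11:30-14:15, 16:15-17:15.
Elena ∩ Sofia ∩ Dmitri ∩ Priya ∩ Ravi ∩ Omar ∩ Ugo: 09:30-10:30, 11:30-11:45, 12:00-14:15, 16:15-17:15.

09:30-10:30, 11:30-11:45, 12:00-14:15, 16:15-17:15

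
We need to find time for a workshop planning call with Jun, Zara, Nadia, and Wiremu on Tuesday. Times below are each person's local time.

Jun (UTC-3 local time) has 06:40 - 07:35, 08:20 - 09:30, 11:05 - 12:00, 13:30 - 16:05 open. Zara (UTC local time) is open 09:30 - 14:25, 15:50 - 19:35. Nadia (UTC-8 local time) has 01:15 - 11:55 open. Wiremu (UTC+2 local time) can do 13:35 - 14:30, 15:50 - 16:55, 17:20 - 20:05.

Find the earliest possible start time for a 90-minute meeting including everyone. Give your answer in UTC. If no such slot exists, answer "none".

Jun in UTC: 09:40-10:35, 11:20-12:30, 14:05-15:00, 16:30-19:05 (add 3h to convert from UTC-3).
Zara in UTC: 09:30-14:25, 15:50-19:35.
Nadia in UTC: 09:15-19:55 (add 8h to convert from UTC-8).
Wiremu in UTC: 11:35-12:30, 13:50-14:55, 15:20-18:05 (subtract 2h to convert from UTC+2).
Jun ∩ Zara: 09:40-10:35, 11:20-12:30, 14:05-14:25, 16:30-19:05.
Jun ∩ Zara ∩ Nadia: 09:40-10:35, 11:20-12:30, 14:05-14:25, 16:30-19:05.
Jun ∩ Zara ∩ Nadia ∩ Wiremu: 11:35-12:30, 14:05-14:25, 16:30-18:05.
The first common window of at least 90 minutes is 16:30-18:05, so the earliest start is 16:30.

16:30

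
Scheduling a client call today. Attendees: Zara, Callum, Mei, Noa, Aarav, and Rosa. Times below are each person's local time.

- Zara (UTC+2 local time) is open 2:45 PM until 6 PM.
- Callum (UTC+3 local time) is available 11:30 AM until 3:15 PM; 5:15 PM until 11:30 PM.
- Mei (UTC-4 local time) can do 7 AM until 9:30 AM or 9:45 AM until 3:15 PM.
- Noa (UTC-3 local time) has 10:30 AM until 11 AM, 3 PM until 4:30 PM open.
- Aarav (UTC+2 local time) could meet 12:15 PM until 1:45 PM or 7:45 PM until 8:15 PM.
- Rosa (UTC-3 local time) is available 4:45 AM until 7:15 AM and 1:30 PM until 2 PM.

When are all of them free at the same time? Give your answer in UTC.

none

Zara in UTC: 12:45-16:00 (subtract 2h to convert from UTC+2).
Callum in UTC: 08:30-12:15, 14:15-20:30 (subtract 3h to convert from UTC+3).
Mei in UTC: 11:00-13:30, 13:45-19:15 (add 4h to convert from UTC-4).
Noa in UTC: 13:30-14:00, 18:00-19:30 (add 3h to convert from UTC-3).
Aarav in UTC: 10:15-11:45, 17:45-18:15 (subtract 2h to convert from UTC+2).
Rosa in UTC: 07:45-10:15, 16:30-17:00 (add 3h to convert from UTC-3).
Zara ∩ Callum: 14:15-16:00.
Zara ∩ Callum ∩ Mei: 14:15-16:00.
Zara ∩ Callum ∩ Mei ∩ Noa: ∅.
Zara ∩ Callum ∩ Mei ∩ Noa ∩ Aarav: ∅.
Zara ∩ Callum ∩ Mei ∩ Noa ∩ Aarav ∩ Rosa: ∅.
There is no time when everyone is free.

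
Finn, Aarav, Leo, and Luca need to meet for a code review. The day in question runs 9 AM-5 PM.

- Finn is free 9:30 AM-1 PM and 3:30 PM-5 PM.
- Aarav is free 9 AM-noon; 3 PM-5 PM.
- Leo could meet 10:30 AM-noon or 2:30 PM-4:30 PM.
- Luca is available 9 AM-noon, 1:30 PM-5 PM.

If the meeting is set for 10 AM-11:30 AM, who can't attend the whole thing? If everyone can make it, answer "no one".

Finn: free for 10:00-11:30. Aarav: free for 10:00-11:30. Leo: not fully free for 10:00-11:30. Luca: free for 10:00-11:30.

Leo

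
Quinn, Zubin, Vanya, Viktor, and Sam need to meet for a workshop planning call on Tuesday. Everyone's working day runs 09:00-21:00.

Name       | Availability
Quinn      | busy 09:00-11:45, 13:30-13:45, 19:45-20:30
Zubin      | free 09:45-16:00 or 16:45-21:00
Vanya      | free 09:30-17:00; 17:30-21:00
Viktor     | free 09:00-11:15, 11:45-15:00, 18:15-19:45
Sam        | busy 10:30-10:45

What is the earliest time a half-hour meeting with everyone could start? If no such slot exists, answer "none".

11:45

Quinn free: 11:45-13:30, 13:45-19:45, 20:30-21:00 (invert busy blocks within the working day).
Zubin free: 09:45-16:00, 16:45-21:00.
Vanya free: 09:30-17:00, 17:30-21:00.
Viktor free: 09:00-11:15, 11:45-15:00, 18:15-19:45.
Sam free: 09:00-10:30, 10:45-21:00 (invert busy blocks within the working day).
Quinn ∩ Zubin: 11:45-13:30, 13:45-16:00, 16:45-19:45, 20:30-21:00.
Quinn ∩ Zubin ∩ Vanya: 11:45-13:30, 13:45-16:00, 16:45-17:00, 17:30-19:45, 20:30-21:00.
Quinn ∩ Zubin ∩ Vanya ∩ Viktor: 11:45-13:30, 13:45-15:00, 18:15-19:45.
Quinn ∩ Zubin ∩ Vanya ∩ Viktor ∩ Sam: 11:45-13:30, 13:45-15:00, 18:15-19:45.
The first common window of at least 30 minutes is 11:45-13:30, so the earliest start is 11:45.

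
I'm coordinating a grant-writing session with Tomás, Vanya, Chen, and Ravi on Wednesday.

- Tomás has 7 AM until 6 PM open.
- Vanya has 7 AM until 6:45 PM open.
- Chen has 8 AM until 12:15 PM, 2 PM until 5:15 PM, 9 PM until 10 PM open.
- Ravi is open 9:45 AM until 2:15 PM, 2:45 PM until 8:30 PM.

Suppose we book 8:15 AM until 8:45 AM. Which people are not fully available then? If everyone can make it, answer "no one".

Ravi

Tomás: free for 08:15-08:45. Vanya: free for 08:15-08:45. Chen: free for 08:15-08:45. Ravi: not fully free for 08:15-08:45.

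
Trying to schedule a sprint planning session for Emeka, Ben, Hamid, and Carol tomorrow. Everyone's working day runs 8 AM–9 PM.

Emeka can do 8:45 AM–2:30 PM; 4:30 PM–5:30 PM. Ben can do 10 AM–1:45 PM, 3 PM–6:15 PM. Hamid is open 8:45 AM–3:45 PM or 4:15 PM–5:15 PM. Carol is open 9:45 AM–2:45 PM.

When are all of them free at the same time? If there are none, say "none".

10:00-13:45

Emeka ∩ Ben: 10:00-13:45, 16:30-17:30.
Emeka ∩ Ben ∩ Hamid: 10:00-13:45, 16:30-17:15.
Emeka ∩ Ben ∩ Hamid ∩ Carol: 10:00-13:45.
So the common availability across everyone is 10:00-13:45.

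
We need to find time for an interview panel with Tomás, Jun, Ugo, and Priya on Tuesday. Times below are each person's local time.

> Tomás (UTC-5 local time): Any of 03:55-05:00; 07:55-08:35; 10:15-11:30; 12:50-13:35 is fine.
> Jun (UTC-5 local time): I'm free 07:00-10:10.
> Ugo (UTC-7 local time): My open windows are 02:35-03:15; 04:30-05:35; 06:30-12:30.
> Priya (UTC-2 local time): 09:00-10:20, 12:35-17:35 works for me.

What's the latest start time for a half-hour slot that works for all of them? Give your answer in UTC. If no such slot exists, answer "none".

none

Tomás in UTC: 08:55-10:00, 12:55-13:35, 15:15-16:30, 17:50-18:35 (add 5h to convert from UTC-5).
Jun in UTC: 12:00-15:10 (add 5h to convert from UTC-5).
Ugo in UTC: 09:35-10:15, 11:30-12:35, 13:30-19:30 (add 7h to convert from UTC-7).
Priya in UTC: 11:00-12:20, 14:35-19:35 (add 2h to convert from UTC-2).
Tomás ∩ Jun: 12:55-13:35.
Tomás ∩ Jun ∩ Ugo: 13:30-13:35.
Tomás ∩ Jun ∩ Ugo ∩ Priya: ∅.
There is no time when everyone is free.
No common window is at least 30 minutes long.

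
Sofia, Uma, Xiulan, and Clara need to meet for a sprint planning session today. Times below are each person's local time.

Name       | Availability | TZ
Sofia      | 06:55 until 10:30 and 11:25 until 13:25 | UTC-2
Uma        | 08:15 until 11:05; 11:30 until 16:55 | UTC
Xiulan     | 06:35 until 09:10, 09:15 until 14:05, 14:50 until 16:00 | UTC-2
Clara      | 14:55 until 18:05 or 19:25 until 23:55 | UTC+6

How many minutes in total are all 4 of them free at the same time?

Sofia in UTC: 08:55-12:30, 13:25-15:25 (add 2h to convert from UTC-2).
Uma in UTC: 08:15-11:05, 11:30-16:55.
Xiulan in UTC: 08:35-11:10, 11:15-16:05, 16:50-18:00 (add 2h to convert from UTC-2).
Clara in UTC: 08:55-12:05, 13:25-17:55 (subtract 6h to convert from UTC+6).
Sofia ∩ Uma: 08:55-11:05, 11:30-12:30, 13:25-15:25.
Sofia ∩ Uma ∩ Xiulan: 08:55-11:05, 11:30-12:30, 13:25-15:25.
Sofia ∩ Uma ∩ Xiulan ∩ Clara: 08:55-11:05, 11:30-12:05, 13:25-15:25.
Summing the common windows: 130 + 35 + 120 = 285 minutes.

285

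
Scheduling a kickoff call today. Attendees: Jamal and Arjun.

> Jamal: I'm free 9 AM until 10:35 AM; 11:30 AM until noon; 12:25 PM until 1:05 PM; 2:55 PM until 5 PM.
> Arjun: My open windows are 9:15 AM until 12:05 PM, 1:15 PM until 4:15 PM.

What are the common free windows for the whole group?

09:15-10:35, 11:30-12:00, 14:55-16:15

Jamal ∩ Arjun: 09:15-10:35, 11:30-12:00, 14:55-16:15.
Those are the intersection windows.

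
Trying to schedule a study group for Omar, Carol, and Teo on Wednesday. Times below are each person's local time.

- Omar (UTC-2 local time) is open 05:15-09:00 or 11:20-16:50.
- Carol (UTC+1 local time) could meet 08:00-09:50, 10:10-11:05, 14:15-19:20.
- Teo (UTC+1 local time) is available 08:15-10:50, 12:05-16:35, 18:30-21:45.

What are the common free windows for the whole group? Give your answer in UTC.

07:15-08:50, 09:10-09:50, 13:20-15:35, 17:30-18:20

Omar in UTC: 07:15-11:00, 13:20-18:50 (add 2h to convert from UTC-2).
Carol in UTC: 07:00-08:50, 09:10-10:05, 13:15-18:20 (subtract 1h to convert from UTC+1).
Teo in UTC: 07:15-09:50, 11:05-15:35, 17:30-20:45 (subtract 1h to convert from UTC+1).
Omar ∩ Carol: 07:15-08:50, 09:10-10:05, 13:20-18:20.
Omar ∩ Carol ∩ Teo: 07:15-08:50, 09:10-09:50, 13:20-15:35, 17:30-18:20.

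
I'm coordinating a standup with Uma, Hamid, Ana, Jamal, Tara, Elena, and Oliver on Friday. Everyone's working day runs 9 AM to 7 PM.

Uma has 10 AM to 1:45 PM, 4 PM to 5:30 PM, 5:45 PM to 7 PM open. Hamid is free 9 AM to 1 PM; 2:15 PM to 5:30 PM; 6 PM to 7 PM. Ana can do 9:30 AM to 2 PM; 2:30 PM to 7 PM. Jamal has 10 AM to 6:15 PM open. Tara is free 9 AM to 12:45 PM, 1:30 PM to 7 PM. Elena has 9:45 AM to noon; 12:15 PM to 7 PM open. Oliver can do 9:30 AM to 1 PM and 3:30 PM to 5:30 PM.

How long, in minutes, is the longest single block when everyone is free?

Uma ∩ Hamid: 10:00-13:00, 16:00-17:30, 18:00-19:00.
Uma ∩ Hamid ∩ Ana: 10:00-13:00, 16:00-17:30, 18:00-19:00.
Uma ∩ Hamid ∩ Ana ∩ Jamal: 10:00-13:00, 16:00-17:30, 18:00-18:15.
Uma ∩ Hamid ∩ Ana ∩ Jamal ∩ Tara: 10:00-12:45, 16:00-17:30, 18:00-18:15.
Uma ∩ Hamid ∩ Ana ∩ Jamal ∩ Tara ∩ Elena: 10:00-12:00, 12:15-12:45, 16:00-17:30, 18:00-18:15.
Uma ∩ Hamid ∩ Ana ∩ Jamal ∩ Tara ∩ Elena ∩ Oliver: 10:00-12:00, 12:15-12:45, 16:00-17:30.
The longest is 10:00-12:00 at 120 minutes.

120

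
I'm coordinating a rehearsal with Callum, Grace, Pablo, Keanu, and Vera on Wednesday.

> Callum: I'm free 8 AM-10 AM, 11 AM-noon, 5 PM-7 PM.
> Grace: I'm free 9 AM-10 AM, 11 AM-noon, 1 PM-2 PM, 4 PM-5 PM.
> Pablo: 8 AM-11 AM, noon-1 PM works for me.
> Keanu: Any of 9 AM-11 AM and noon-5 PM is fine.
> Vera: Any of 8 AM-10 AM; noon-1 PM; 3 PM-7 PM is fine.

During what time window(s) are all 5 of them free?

09:00-10:00

Callum ∩ Grace: 09:00-10:00, 11:00-12:00.
Callum ∩ Grace ∩ Pablo: 09:00-10:00.
Callum ∩ Grace ∩ Pablo ∩ Keanu: 09:00-10:00.
Callum ∩ Grace ∩ Pablo ∩ Keanu ∩ Vera: 09:00-10:00.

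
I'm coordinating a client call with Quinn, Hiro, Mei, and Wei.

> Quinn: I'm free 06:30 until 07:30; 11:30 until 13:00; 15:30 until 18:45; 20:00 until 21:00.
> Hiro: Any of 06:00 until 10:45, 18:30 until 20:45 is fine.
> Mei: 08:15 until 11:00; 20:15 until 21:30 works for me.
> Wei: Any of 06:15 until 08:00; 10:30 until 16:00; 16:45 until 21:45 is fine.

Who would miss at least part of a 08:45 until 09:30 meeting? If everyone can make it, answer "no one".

Quinn: not fully free for 08:45-09:30. Hiro: free for 08:45-09:30. Mei: free for 08:45-09:30. Wei: not fully free for 08:45-09:30.

Quinn, Wei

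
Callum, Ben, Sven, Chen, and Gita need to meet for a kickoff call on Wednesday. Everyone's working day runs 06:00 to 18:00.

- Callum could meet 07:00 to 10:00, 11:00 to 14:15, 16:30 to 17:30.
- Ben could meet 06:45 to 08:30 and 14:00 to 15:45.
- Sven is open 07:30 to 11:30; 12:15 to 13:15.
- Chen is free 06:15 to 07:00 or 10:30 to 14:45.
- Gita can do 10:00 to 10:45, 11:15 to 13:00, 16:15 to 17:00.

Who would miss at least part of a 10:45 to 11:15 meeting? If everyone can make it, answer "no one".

Ben, Callum, Gita

Callum: not fully free for 10:45-11:15. Ben: not fully free for 10:45-11:15. Sven: free for 10:45-11:15. Chen: free for 10:45-11:15. Gita: not fully free for 10:45-11:15.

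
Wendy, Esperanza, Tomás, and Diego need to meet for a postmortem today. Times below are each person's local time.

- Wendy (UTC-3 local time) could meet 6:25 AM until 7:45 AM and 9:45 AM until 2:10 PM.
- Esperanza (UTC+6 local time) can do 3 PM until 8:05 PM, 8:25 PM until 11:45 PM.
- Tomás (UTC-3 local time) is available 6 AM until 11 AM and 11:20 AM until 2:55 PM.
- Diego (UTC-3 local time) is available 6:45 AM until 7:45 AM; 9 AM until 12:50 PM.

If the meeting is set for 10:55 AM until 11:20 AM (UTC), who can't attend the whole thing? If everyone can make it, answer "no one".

Diego, Wendy

Wendy in UTC: 09:25-10:45, 12:45-17:10 (add 3h to convert from UTC-3).
Esperanza in UTC: 09:00-14:05, 14:25-17:45 (subtract 6h to convert from UTC+6).
Tomás in UTC: 09:00-14:00, 14:20-17:55 (add 3h to convert from UTC-3).
Diego in UTC: 09:45-10:45, 12:00-15:50 (add 3h to convert from UTC-3).
Wendy: not fully free for 10:55-11:20. Esperanza: free for 10:55-11:20. Tomás: free for 10:55-11:20. Diego: not fully free for 10:55-11:20.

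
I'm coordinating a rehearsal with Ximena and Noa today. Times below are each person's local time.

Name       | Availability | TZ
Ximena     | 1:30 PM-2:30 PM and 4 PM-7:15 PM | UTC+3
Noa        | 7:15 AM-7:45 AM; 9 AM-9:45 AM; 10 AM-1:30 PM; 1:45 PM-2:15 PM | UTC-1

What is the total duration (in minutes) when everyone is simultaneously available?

165

Ximena in UTC: 10:30-11:30, 13:00-16:15 (subtract 3h to convert from UTC+3).
Noa in UTC: 08:15-08:45, 10:00-10:45, 11:00-14:30, 14:45-15:15 (add 1h to convert from UTC-1).
Ximena ∩ Noa: 10:30-10:45, 11:00-11:30, 13:00-14:30, 14:45-15:15.
Summing the common windows: 15 + 30 + 90 + 30 = 165 minutes.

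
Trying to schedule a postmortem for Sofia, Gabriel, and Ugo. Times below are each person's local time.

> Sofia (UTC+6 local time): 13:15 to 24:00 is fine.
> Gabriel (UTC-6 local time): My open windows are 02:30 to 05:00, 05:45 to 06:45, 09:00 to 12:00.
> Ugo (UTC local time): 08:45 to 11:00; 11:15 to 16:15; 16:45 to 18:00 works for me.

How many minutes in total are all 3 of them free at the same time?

345

Sofia in UTC: 07:15-18:00 (subtract 6h to convert from UTC+6).
Gabriel in UTC: 08:30-11:00, 11:45-12:45, 15:00-18:00 (add 6h to convert from UTC-6).
Ugo in UTC: 08:45-11:00, 11:15-16:15, 16:45-18:00.
Sofia ∩ Gabriel: 08:30-11:00, 11:45-12:45, 15:00-18:00.
Sofia ∩ Gabriel ∩ Ugo: 08:45-11:00, 11:45-12:45, 15:00-16:15, 16:45-18:00.
Summing the common windows: 135 + 60 + 75 + 75 = 345 minutes.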